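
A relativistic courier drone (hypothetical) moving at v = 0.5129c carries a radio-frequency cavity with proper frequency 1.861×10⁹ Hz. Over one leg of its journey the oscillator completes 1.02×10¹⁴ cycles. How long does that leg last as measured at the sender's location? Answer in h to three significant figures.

γ = 1/√(1 − 0.5129²) = 1/√0.7369 = 1.165
Proper time for N cycles: τ = N/f = 1.02×10¹⁴/(1.861×10⁹) = 5.481×10⁴ s = 15.22 h.
Lab-frame duration Δt = γτ = 1.165 × 15.22 = 17.74 h.

Δt = 17.7 h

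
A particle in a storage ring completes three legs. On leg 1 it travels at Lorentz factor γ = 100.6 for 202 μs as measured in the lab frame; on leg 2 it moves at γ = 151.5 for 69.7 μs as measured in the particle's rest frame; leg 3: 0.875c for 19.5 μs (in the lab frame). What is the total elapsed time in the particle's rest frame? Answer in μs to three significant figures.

Leg 1: γ = 100.6; τ_1 = 202/100.6 = 2.008 μs.
Leg 2: 69.7 μs is already measured in the particle's rest frame.
Leg 3: γ = 1/√(1 − 0.875²) = 1/√0.2344 = 2.066; τ_3 = 19.5/2.066 = 9.440 μs.
Total: 2.008 + 69.70 + 9.440 μs.

τ = 81.1 μs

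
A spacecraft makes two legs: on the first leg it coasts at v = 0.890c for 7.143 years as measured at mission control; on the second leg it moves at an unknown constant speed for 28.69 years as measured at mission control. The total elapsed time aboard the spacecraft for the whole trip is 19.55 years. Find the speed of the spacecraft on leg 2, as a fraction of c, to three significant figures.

β = 0.823

Leg 1: γ = 1/√(1 − 0.890²) = 1/√0.2079 = 2.193; τ_1 = 7.143/2.193 = 3.257 years.
Leg 2: speed unknown; τ_2 = 28.69/γ_2.
Total proper time: 3.257 + τ_2 = 19.55, so τ_2 = 19.55 − 3.257 = 16.29 years.
γ_2 = 28.69/16.29 = 1.761; β = √(1 − 1/γ²) = √0.6775.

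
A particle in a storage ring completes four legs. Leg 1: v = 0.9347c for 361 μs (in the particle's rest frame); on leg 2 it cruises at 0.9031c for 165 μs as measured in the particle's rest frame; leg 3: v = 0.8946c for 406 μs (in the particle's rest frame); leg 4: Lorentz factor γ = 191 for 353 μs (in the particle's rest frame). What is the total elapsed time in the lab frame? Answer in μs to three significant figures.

Δt = 6.97×10⁴ μs

Leg 1: γ = 1/√(1 − 0.9347²) = 1/√0.1263 = 2.813; Δt_1 = 2.813 × 361 = 1016 μs.
Leg 2: γ = 1/√(1 − 0.9031²) = 1/√0.1844 = 2.329; Δt_2 = 2.329 × 165 = 384.2 μs.
Leg 3: γ = 1/√(1 − 0.8946²) = 1/√0.1997 = 2.238; Δt_3 = 2.238 × 406 = 908.5 μs.
Leg 4: γ = 191; Δt_4 = 191.0 × 353 = 6.742×10⁴ μs.
Total: 1016 + 384.2 + 908.5 + 6.742×10⁴ μs.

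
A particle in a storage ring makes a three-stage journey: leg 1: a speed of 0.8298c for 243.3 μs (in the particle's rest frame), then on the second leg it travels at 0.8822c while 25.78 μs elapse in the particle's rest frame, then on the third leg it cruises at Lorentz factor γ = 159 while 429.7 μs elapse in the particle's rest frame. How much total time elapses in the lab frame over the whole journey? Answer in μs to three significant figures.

Leg 1: γ = 1/√(1 − 0.8298²) = 1/√0.3114 = 1.792; Δt_1 = 1.792 × 243.3 = 436.0 μs.
Leg 2: γ = 1/√(1 − 0.8822²) = 1/√0.2217 = 2.124; Δt_2 = 2.124 × 25.78 = 54.75 μs.
Leg 3: γ = 159; Δt_3 = 159.0 × 429.7 = 6.832×10⁴ μs.
Total: 436.0 + 54.75 + 6.832×10⁴ μs.

Δt = 6.88×10⁴ μs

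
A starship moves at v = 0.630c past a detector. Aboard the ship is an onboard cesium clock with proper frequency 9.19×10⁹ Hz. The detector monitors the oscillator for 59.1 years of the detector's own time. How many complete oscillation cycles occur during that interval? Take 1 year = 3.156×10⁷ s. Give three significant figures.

N = 1.33×10¹⁹

γ = 1/√(1 − 0.630²) = 1/√0.6031 = 1.288
During 59.1 years of lab time, the oscillator's proper time advances by τ = Δt/γ = 59.1/1.288 = 45.90 years = 1.449×10⁹ s.
N = f × τ = 9.19×10⁹ × 1.449×10⁹ = 1.331×10¹⁹.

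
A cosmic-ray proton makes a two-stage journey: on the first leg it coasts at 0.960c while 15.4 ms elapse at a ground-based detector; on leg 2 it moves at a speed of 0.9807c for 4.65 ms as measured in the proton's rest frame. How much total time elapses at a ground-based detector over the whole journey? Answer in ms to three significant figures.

Δt = 39.2 ms

Leg 1: 15.4 ms is already measured at a ground-based detector.
Leg 2: γ = 1/√(1 − 0.9807²) = 1/√0.03823 = 5.115; Δt_2 = 5.115 × 4.65 = 23.78 ms.
Total: 15.40 + 23.78 ms.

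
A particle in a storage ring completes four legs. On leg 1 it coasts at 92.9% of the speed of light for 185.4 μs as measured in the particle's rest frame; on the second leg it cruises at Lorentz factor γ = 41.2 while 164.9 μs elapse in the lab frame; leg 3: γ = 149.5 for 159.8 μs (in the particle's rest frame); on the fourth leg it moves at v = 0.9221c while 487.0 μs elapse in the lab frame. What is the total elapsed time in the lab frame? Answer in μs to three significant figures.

Δt = 2.50×10⁴ μs

Leg 1: β = 0.929; γ = 1/√(1 − 0.929²) = 1/√0.1370 = 2.702; Δt_1 = 2.702 × 185.4 = 501.0 μs.
Leg 2: 164.9 μs is already measured in the lab frame.
Leg 3: γ = 149.5; Δt_3 = 149.5 × 159.8 = 2.389×10⁴ μs.
Leg 4: 487.0 μs is already measured in the lab frame.
Total: 501.0 + 164.9 + 2.389×10⁴ + 487.0 μs.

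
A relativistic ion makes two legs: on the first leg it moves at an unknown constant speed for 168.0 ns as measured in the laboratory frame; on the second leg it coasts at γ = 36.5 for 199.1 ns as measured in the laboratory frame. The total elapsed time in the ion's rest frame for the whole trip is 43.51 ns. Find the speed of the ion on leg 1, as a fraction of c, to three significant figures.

β = 0.974

Leg 1: speed unknown; τ_1 = 168.0/γ_1.
Leg 2: γ = 36.5; τ_2 = 199.1/36.50 = 5.455 ns.
Total proper time: τ_1 + 5.455 = 43.51, so τ_1 = 43.51 − 5.455 = 38.06 ns.
γ_1 = 168.0/38.06 = 4.415; β = √(1 − 1/γ²) = √0.9487.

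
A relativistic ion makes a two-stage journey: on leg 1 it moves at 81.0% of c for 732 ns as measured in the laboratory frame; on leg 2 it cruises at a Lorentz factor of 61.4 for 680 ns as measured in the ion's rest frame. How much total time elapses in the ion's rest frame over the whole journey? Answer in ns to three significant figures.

τ = 1110 ns

Leg 1: β = 0.810; γ = 1/√(1 − 0.810²) = 1/√0.3439 = 1.705; τ_1 = 732/1.705 = 429.3 ns.
Leg 2: 680 ns is already measured in the ion's rest frame.
Total: 429.3 + 680.0 ns.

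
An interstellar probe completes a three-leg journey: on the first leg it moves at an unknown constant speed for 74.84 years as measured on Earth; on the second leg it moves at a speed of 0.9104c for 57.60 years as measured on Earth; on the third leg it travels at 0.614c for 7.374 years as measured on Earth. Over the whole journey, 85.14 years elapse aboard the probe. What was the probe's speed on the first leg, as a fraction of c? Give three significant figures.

Leg 1: speed unknown; τ_1 = 74.84/γ_1.
Leg 2: γ = 1/√(1 − 0.9104²) = 1/√0.1712 = 2.417; τ_2 = 57.60/2.417 = 23.83 years.
Leg 3: γ = 1/√(1 − 0.614²) = 1/√0.6230 = 1.267; τ_3 = 7.374/1.267 = 5.820 years.
Total proper time: τ_1 + 23.83 + 5.820 = 85.14, so τ_1 = 85.14 − 29.65 = 55.49 years.
γ_1 = 74.84/55.49 = 1.349; β = √(1 − 1/γ²) = √0.4503.

β = 0.671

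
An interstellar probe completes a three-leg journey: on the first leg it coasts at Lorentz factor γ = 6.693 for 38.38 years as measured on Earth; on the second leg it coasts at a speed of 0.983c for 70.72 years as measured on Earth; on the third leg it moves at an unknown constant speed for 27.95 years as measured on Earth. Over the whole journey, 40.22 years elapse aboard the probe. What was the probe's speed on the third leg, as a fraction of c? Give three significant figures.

β = 0.639

Leg 1: γ = 6.693; τ_1 = 38.38/6.693 = 5.734 years.
Leg 2: γ = 1/√(1 − 0.983²) = 1/√0.03371 = 5.446; τ_2 = 70.72/5.446 = 12.98 years.
Leg 3: speed unknown; τ_3 = 27.95/γ_3.
Total proper time: 5.734 + 12.98 + τ_3 = 40.22, so τ_3 = 40.22 − 18.72 = 21.50 years.
γ_3 = 27.95/21.50 = 1.300; β = √(1 − 1/γ²) = √0.4082.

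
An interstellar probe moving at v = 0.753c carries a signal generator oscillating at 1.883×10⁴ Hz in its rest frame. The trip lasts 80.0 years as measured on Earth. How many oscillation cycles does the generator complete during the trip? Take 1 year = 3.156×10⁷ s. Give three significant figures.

γ = 1/√(1 − 0.753²) = 1/√0.4330 = 1.520
The oscillator's own cycle count is N = f × τ where τ is the proper time aboard the probe. τ = Δt/γ = 80.0/1.520 = 52.64 years = 1.661×10⁹ s.
N = 1.883×10⁴ × 1.661×10⁹ = 3.128×10¹³.

N = 3.13×10¹³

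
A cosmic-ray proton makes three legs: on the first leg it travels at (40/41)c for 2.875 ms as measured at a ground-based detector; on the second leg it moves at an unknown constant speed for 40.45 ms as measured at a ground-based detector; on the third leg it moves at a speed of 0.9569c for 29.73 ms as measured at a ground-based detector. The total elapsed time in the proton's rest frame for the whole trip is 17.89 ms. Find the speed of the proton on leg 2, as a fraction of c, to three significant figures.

Leg 1: γ = 1/√(1 − (40/41)²) = 41/9 ≈ 4.556; τ_1 = 2.875/4.556 = 0.6311 ms.
Leg 2: speed unknown; τ_2 = 40.45/γ_2.
Leg 3: γ = 1/√(1 − 0.9569²) = 1/√0.08434 = 3.443; τ_3 = 29.73/3.443 = 8.634 ms.
Total proper time: 0.6311 + τ_2 + 8.634 = 17.89, so τ_2 = 17.89 − 9.265 = 8.625 ms.
γ_2 = 40.45/8.625 = 4.690; β = √(1 − 1/γ²) = √0.9545.

β = 0.977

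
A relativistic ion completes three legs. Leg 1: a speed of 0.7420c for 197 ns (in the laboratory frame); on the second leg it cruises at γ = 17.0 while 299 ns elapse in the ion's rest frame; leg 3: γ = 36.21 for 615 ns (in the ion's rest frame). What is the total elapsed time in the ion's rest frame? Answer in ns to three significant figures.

Leg 1: γ = 1/√(1 − 0.7420²) = 1/√0.4494 = 1.492; τ_1 = 197/1.492 = 132.1 ns.
Leg 2: 299 ns is already measured in the ion's rest frame.
Leg 3: 615 ns is already measured in the ion's rest frame.
Total: 132.1 + 299.0 + 615.0 ns.

τ = 1050 ns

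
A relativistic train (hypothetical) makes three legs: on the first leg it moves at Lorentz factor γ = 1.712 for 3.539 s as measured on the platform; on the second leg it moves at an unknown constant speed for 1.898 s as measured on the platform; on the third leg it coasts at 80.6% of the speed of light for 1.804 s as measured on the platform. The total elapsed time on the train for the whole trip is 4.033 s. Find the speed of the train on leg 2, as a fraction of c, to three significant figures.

β = 0.881

Leg 1: γ = 1.712; τ_1 = 3.539/1.712 = 2.067 s.
Leg 2: speed unknown; τ_2 = 1.898/γ_2.
Leg 3: β = 0.806; γ = 1/√(1 − 0.806²) = 1/√0.3504 = 1.689; τ_3 = 1.804/1.689 = 1.068 s.
Total proper time: 2.067 + τ_2 + 1.068 = 4.033, so τ_2 = 4.033 − 3.135 = 0.8980 s.
γ_2 = 1.898/0.8980 = 2.114; β = √(1 − 1/γ²) = √0.7761.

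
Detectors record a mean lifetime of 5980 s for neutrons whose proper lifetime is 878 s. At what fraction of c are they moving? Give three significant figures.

γ = Δt/τ₀ = 5980/878 = 6.811
β = √(1 − 1/γ²) = √(1 − 0.02156) = √0.9784

v = 0.989c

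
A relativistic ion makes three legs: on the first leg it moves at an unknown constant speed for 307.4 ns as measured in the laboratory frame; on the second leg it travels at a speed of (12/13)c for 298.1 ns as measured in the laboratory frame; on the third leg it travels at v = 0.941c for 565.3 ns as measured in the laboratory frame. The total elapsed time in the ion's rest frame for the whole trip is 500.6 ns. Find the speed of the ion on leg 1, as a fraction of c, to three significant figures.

Leg 1: speed unknown; τ_1 = 307.4/γ_1.
Leg 2: γ = 1/√(1 − (12/13)²) = 13/5 = 2.600; τ_2 = 298.1/2.600 = 114.7 ns.
Leg 3: γ = 1/√(1 − 0.941²) = 1/√0.1145 = 2.955; τ_3 = 565.3/2.955 = 191.3 ns.
Total proper time: τ_1 + 114.7 + 191.3 = 500.6, so τ_1 = 500.6 − 306.0 = 194.6 ns.
γ_1 = 307.4/194.6 = 1.579; β = √(1 − 1/γ²) = √0.5991.

β = 0.774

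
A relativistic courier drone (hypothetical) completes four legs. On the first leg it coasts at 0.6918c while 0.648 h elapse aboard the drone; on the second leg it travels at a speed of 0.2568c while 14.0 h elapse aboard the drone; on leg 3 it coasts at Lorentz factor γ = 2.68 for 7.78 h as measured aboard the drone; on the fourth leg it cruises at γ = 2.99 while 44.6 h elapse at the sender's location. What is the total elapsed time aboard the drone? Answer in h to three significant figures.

Leg 1: 0.648 h is already measured aboard the drone.
Leg 2: 14.0 h is already measured aboard the drone.
Leg 3: 7.78 h is already measured aboard the drone.
Leg 4: γ = 2.99; τ_4 = 44.6/2.990 = 14.92 h.
Total: 0.6480 + 14.00 + 7.780 + 14.92 h.

τ = 37.3 h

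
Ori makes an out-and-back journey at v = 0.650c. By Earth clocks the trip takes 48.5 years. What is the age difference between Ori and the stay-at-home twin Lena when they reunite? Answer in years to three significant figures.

Δt − τ = 11.6 years

γ = 1/√(1 − 0.650²) = 1/√0.5775 = 1.316
Ori's elapsed proper time: τ = 48.5/1.316 = 36.86 years.
Age gap = Δt − τ = 48.5 − 36.86 years.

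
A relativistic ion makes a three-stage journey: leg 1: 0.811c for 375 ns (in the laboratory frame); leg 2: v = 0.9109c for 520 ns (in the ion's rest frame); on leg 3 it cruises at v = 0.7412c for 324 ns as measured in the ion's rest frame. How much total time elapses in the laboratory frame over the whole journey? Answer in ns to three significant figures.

Leg 1: 375 ns is already measured in the laboratory frame.
Leg 2: γ = 1/√(1 − 0.9109²) = 1/√0.1703 = 2.423; Δt_2 = 2.423 × 520 = 1260 ns.
Leg 3: γ = 1/√(1 − 0.7412²) = 1/√0.4506 = 1.490; Δt_3 = 1.490 × 324 = 482.7 ns.
Total: 375.0 + 1260 + 482.7 ns.

Δt = 2120 ns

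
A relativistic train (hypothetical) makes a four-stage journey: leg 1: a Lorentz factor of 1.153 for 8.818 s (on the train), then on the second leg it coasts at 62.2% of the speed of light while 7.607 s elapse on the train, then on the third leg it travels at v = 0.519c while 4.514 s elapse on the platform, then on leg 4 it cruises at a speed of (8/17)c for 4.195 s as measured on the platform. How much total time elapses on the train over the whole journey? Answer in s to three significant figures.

τ = 24.0 s

Leg 1: 8.818 s is already measured on the train.
Leg 2: 7.607 s is already measured on the train.
Leg 3: γ = 1/√(1 − 0.519²) = 1/√0.7306 = 1.170; τ_3 = 4.514/1.170 = 3.858 s.
Leg 4: γ = 1/√(1 − (8/17)²) = 17/15 ≈ 1.133; τ_4 = 4.195/1.133 = 3.701 s.
Total: 8.818 + 7.607 + 3.858 + 3.701 s.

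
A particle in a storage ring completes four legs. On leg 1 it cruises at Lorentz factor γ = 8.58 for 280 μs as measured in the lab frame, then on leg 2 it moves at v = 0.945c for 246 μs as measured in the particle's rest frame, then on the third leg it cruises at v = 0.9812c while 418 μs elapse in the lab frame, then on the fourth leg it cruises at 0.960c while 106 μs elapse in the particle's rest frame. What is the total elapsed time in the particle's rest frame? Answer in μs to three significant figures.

Leg 1: γ = 8.58; τ_1 = 280/8.580 = 32.63 μs.
Leg 2: 246 μs is already measured in the particle's rest frame.
Leg 3: γ = 1/√(1 − 0.9812²) = 1/√0.03725 = 5.182; τ_3 = 418/5.182 = 80.67 μs.
Leg 4: 106 μs is already measured in the particle's rest frame.
Total: 32.63 + 246.0 + 80.67 + 106.0 μs.

τ = 465 μs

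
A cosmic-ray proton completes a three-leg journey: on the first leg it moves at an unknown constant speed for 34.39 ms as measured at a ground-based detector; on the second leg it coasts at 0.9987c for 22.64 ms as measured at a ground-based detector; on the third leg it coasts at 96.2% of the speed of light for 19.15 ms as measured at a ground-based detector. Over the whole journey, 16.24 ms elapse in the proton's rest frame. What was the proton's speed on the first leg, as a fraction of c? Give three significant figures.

β = 0.958

Leg 1: speed unknown; τ_1 = 34.39/γ_1.
Leg 2: γ = 1/√(1 − 0.9987²) = 1/√0.002598 = 19.62; τ_2 = 22.64/19.62 = 1.154 ms.
Leg 3: β = 0.962; γ = 1/√(1 − 0.962²) = 1/√0.07456 = 3.662; τ_3 = 19.15/3.662 = 5.229 ms.
Total proper time: τ_1 + 1.154 + 5.229 = 16.24, so τ_1 = 16.24 − 6.383 = 9.857 ms.
γ_1 = 34.39/9.857 = 3.489; β = √(1 − 1/γ²) = √0.9178.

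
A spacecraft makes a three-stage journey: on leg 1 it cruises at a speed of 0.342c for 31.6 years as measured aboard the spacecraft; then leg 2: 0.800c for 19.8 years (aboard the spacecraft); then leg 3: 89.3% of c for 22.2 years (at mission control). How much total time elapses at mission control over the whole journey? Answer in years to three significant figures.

Leg 1: γ = 1/√(1 − 0.342²) = 1/√0.8830 = 1.064; Δt_1 = 1.064 × 31.6 = 33.63 years.
Leg 2: γ = 1/√(1 − 0.800²) = 5/3 ≈ 1.667; Δt_2 = 1.667 × 19.8 = 33.00 years.
Leg 3: 22.2 years is already measured at mission control.
Total: 33.63 + 33.00 + 22.20 years.

Δt = 88.8 years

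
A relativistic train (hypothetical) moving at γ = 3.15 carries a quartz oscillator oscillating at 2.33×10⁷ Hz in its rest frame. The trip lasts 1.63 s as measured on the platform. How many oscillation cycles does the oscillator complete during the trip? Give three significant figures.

N = 1.21×10⁷

γ = 3.15
The oscillator's own cycle count is N = f × τ where τ is the proper time on the train. τ = Δt/γ = 1.63/3.150 = 0.5175 s = 5.175×10⁻¹ s.
N = 2.33×10⁷ × 5.175×10⁻¹ = 1.206×10⁷.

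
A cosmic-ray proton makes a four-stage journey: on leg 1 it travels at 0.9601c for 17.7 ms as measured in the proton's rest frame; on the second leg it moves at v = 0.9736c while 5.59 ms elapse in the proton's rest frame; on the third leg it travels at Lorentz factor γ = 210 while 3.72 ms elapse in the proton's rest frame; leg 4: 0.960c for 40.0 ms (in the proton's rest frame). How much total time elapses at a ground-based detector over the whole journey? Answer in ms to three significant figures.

Δt = 1010 ms

Leg 1: γ = 1/√(1 − 0.9601²) = 1/√0.07821 = 3.576; Δt_1 = 3.576 × 17.7 = 63.29 ms.
Leg 2: γ = 1/√(1 − 0.9736²) = 1/√0.05210 = 4.381; Δt_2 = 4.381 × 5.59 = 24.49 ms.
Leg 3: γ = 210; Δt_3 = 210.0 × 3.72 = 781.2 ms.
Leg 4: γ = 1/√(1 − 0.960²) = 25/7 ≈ 3.571; Δt_4 = 3.571 × 40.0 = 142.9 ms.
Total: 63.29 + 24.49 + 781.2 + 142.9 ms.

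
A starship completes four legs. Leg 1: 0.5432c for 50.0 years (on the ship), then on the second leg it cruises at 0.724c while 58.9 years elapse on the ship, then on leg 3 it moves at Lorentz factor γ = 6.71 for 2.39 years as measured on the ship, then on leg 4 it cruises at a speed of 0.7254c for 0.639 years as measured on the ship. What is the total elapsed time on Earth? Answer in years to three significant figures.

Δt = 162 years

Leg 1: γ = 1/√(1 − 0.5432²) = 1/√0.7049 = 1.191; Δt_1 = 1.191 × 50.0 = 59.55 years.
Leg 2: γ = 1/√(1 − 0.724²) = 1/√0.4758 = 1.450; Δt_2 = 1.450 × 58.9 = 85.39 years.
Leg 3: γ = 6.71; Δt_3 = 6.710 × 2.39 = 16.04 years.
Leg 4: γ = 1/√(1 − 0.7254²) = 1/√0.4738 = 1.453; Δt_4 = 1.453 × 0.639 = 0.9283 years.
Total: 59.55 + 85.39 + 16.04 + 0.9283 years.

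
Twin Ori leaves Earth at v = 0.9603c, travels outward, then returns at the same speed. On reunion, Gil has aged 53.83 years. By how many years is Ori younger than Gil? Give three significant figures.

Δt − τ = 38.8 years

γ = 1/√(1 − 0.9603²) = 1/√0.07782 = 3.585
Ori's elapsed proper time: τ = 53.83/3.585 = 15.02 years.
Age gap = Δt − τ = 53.83 − 15.02 years.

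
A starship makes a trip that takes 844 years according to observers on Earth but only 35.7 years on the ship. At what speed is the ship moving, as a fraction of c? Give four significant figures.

The proper time is measured on the ship (both events occur at the ship's location); Δt is measured on Earth. γ = Δt/τ = 844/35.7 = 23.64.
β = √(1 − 1/γ²) = √(1 − 0.001789) = √0.9982

β = 0.9991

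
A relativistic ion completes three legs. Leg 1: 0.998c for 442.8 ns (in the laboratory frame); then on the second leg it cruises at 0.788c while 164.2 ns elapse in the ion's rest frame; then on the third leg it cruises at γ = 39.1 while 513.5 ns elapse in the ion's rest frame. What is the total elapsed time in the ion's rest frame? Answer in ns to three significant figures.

τ = 706 ns

Leg 1: γ = 1/√(1 − 0.998²) = 1/√0.003996 = 15.82; τ_1 = 442.8/15.82 = 27.99 ns.
Leg 2: 164.2 ns is already measured in the ion's rest frame.
Leg 3: 513.5 ns is already measured in the ion's rest frame.
Total: 27.99 + 164.2 + 513.5 ns.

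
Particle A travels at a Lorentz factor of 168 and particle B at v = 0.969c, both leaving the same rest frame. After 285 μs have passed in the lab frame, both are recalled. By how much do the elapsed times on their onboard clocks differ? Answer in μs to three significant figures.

|τ_A − τ_B| = 68.7 μs

A: γ = 168; τ_A = 285/168.0 = 1.696 μs.
B: γ = 1/√(1 − 0.969²) = 1/√0.06104 = 4.048; τ_B = 285/4.048 = 70.41 μs.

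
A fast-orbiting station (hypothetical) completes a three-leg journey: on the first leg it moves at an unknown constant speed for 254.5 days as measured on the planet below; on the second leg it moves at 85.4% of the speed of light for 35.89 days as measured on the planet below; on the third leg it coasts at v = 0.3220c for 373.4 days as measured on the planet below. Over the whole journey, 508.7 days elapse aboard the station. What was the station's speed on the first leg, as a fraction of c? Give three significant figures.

Leg 1: speed unknown; τ_1 = 254.5/γ_1.
Leg 2: β = 0.854; γ = 1/√(1 − 0.854²) = 1/√0.2707 = 1.922; τ_2 = 35.89/1.922 = 18.67 days.
Leg 3: γ = 1/√(1 − 0.3220²) = 1/√0.8963 = 1.056; τ_3 = 373.4/1.056 = 353.5 days.
Total proper time: τ_1 + 18.67 + 353.5 = 508.7, so τ_1 = 508.7 − 372.2 = 136.5 days.
γ_1 = 254.5/136.5 = 1.864; β = √(1 − 1/γ²) = √0.7123.

β = 0.844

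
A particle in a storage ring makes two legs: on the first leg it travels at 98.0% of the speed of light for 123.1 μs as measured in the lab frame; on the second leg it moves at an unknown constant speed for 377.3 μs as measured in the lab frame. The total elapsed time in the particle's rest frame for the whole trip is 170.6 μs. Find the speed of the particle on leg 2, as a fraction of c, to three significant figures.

β = 0.922

Leg 1: β = 0.980; γ = 1/√(1 − 0.980²) = 1/√0.03960 = 5.025; τ_1 = 123.1/5.025 = 24.50 μs.
Leg 2: speed unknown; τ_2 = 377.3/γ_2.
Total proper time: 24.50 + τ_2 = 170.6, so τ_2 = 170.6 − 24.50 = 146.1 μs.
γ_2 = 377.3/146.1 = 2.582; β = √(1 − 1/γ²) = √0.8500.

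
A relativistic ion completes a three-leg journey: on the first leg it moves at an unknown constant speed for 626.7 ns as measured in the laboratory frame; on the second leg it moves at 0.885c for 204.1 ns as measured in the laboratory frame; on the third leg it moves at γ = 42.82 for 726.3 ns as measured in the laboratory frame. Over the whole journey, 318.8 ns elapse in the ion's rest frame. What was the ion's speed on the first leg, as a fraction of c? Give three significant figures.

β = 0.944

Leg 1: speed unknown; τ_1 = 626.7/γ_1.
Leg 2: γ = 1/√(1 − 0.885²) = 1/√0.2168 = 2.148; τ_2 = 204.1/2.148 = 95.03 ns.
Leg 3: γ = 42.82; τ_3 = 726.3/42.82 = 16.96 ns.
Total proper time: τ_1 + 95.03 + 16.96 = 318.8, so τ_1 = 318.8 − 112.0 = 206.8 ns.
γ_1 = 626.7/206.8 = 3.030; β = √(1 − 1/γ²) = √0.8911.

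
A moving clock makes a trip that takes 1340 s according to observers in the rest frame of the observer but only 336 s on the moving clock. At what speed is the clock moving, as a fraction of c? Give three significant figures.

β = 0.968

The proper time is measured on the moving clock (both events occur at the clock's location); Δt is measured in the rest frame of the observer. γ = Δt/τ = 1340/336 = 3.988.
β = √(1 − 1/γ²) = √(1 − 0.06287) = √0.9371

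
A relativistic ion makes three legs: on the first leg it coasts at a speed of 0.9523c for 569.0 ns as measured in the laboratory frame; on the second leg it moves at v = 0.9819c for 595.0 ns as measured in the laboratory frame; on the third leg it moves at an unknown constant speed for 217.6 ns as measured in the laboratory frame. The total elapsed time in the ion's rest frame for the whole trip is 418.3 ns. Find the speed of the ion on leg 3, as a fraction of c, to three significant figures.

β = 0.795

Leg 1: γ = 1/√(1 − 0.9523²) = 1/√0.09312 = 3.277; τ_1 = 569.0/3.277 = 173.6 ns.
Leg 2: γ = 1/√(1 − 0.9819²) = 1/√0.03587 = 5.280; τ_2 = 595.0/5.280 = 112.7 ns.
Leg 3: speed unknown; τ_3 = 217.6/γ_3.
Total proper time: 173.6 + 112.7 + τ_3 = 418.3, so τ_3 = 418.3 − 286.3 = 132.0 ns.
γ_3 = 217.6/132.0 = 1.649; β = √(1 − 1/γ²) = √0.6322.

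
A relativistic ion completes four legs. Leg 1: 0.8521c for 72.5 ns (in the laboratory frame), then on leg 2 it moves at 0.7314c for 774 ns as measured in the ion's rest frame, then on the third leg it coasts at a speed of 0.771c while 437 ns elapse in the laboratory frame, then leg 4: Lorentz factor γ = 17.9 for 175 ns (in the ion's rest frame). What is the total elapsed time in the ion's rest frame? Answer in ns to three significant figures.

Leg 1: γ = 1/√(1 − 0.8521²) = 1/√0.2739 = 1.911; τ_1 = 72.5/1.911 = 37.94 ns.
Leg 2: 774 ns is already measured in the ion's rest frame.
Leg 3: γ = 1/√(1 − 0.771²) = 1/√0.4056 = 1.570; τ_3 = 437/1.570 = 278.3 ns.
Leg 4: 175 ns is already measured in the ion's rest frame.
Total: 37.94 + 774.0 + 278.3 + 175.0 ns.

τ = 1270 ns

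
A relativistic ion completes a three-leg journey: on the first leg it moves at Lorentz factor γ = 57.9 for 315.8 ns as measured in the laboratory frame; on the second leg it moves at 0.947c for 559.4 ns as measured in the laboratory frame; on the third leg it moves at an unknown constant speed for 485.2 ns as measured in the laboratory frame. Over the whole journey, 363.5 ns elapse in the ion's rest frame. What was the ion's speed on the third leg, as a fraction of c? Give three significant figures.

Leg 1: γ = 57.9; τ_1 = 315.8/57.90 = 5.454 ns.
Leg 2: γ = 1/√(1 − 0.947²) = 1/√0.1032 = 3.113; τ_2 = 559.4/3.113 = 179.7 ns.
Leg 3: speed unknown; τ_3 = 485.2/γ_3.
Total proper time: 5.454 + 179.7 + τ_3 = 363.5, so τ_3 = 363.5 − 185.2 = 178.3 ns.
γ_3 = 485.2/178.3 = 2.721; β = √(1 − 1/γ²) = √0.8649.

β = 0.930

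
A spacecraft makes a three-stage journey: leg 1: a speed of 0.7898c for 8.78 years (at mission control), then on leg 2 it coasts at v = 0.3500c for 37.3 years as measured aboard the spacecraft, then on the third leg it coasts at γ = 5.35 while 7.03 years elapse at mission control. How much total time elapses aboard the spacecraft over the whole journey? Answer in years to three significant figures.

τ = 44.0 years

Leg 1: γ = 1/√(1 − 0.7898²) = 1/√0.3762 = 1.630; τ_1 = 8.78/1.630 = 5.385 years.
Leg 2: 37.3 years is already measured aboard the spacecraft.
Leg 3: γ = 5.35; τ_3 = 7.03/5.350 = 1.314 years.
Total: 5.385 + 37.30 + 1.314 years.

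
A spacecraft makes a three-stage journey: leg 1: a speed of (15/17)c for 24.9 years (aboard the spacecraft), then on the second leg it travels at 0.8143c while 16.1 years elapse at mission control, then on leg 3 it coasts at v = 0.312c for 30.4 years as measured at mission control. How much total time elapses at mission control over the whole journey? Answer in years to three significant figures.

Leg 1: γ = 1/√(1 − (15/17)²) = 17/8 = 2.125; Δt_1 = 2.125 × 24.9 = 52.91 years.
Leg 2: 16.1 years is already measured at mission control.
Leg 3: 30.4 years is already measured at mission control.
Total: 52.91 + 16.10 + 30.40 years.

Δt = 99.4 years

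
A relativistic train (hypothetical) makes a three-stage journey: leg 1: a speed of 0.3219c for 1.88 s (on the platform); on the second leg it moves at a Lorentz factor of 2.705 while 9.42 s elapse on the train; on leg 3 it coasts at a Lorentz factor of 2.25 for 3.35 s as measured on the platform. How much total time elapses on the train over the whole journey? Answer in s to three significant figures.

τ = 12.7 s

Leg 1: γ = 1/√(1 − 0.3219²) = 1/√0.8964 = 1.056; τ_1 = 1.88/1.056 = 1.780 s.
Leg 2: 9.42 s is already measured on the train.
Leg 3: γ = 2.25; τ_3 = 3.35/2.250 = 1.489 s.
Total: 1.780 + 9.420 + 1.489 s.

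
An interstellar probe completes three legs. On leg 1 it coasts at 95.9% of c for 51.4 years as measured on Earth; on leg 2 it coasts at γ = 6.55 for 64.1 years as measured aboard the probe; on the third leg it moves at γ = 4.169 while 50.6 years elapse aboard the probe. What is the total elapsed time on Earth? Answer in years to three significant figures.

Leg 1: 51.4 years is already measured on Earth.
Leg 2: γ = 6.55; Δt_2 = 6.550 × 64.1 = 419.9 years.
Leg 3: γ = 4.169; Δt_3 = 4.169 × 50.6 = 211.0 years.
Total: 51.40 + 419.9 + 211.0 years.

Δt = 682 years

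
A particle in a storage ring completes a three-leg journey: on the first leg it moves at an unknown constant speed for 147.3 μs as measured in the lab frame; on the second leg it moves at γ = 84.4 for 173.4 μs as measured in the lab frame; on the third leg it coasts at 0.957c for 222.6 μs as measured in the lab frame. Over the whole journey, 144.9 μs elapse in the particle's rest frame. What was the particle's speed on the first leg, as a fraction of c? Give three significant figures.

Leg 1: speed unknown; τ_1 = 147.3/γ_1.
Leg 2: γ = 84.4; τ_2 = 173.4/84.40 = 2.055 μs.
Leg 3: γ = 1/√(1 − 0.957²) = 1/√0.08415 = 3.447; τ_3 = 222.6/3.447 = 64.57 μs.
Total proper time: τ_1 + 2.055 + 64.57 = 144.9, so τ_1 = 144.9 − 66.63 = 78.27 μs.
γ_1 = 147.3/78.27 = 1.882; β = √(1 − 1/γ²) = √0.7176.

β = 0.847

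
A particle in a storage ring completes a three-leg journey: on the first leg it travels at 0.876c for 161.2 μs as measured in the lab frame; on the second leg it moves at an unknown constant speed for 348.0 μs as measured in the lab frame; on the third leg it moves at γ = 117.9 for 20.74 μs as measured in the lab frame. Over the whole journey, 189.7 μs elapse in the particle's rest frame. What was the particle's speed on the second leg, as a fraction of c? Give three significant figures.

β = 0.947

Leg 1: γ = 1/√(1 − 0.876²) = 1/√0.2326 = 2.073; τ_1 = 161.2/2.073 = 77.75 μs.
Leg 2: speed unknown; τ_2 = 348.0/γ_2.
Leg 3: γ = 117.9; τ_3 = 20.74/117.9 = 0.1759 μs.
Total proper time: 77.75 + τ_2 + 0.1759 = 189.7, so τ_2 = 189.7 − 77.92 = 111.8 μs.
γ_2 = 348.0/111.8 = 3.113; β = √(1 − 1/γ²) = √0.8968.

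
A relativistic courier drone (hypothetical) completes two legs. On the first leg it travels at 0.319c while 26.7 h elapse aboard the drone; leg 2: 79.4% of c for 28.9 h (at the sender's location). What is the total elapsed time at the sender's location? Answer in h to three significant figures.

Δt = 57.1 h

Leg 1: γ = 1/√(1 − 0.319²) = 1/√0.8982 = 1.055; Δt_1 = 1.055 × 26.7 = 28.17 h.
Leg 2: 28.9 h is already measured at the sender's location.
Total: 28.17 + 28.90 h.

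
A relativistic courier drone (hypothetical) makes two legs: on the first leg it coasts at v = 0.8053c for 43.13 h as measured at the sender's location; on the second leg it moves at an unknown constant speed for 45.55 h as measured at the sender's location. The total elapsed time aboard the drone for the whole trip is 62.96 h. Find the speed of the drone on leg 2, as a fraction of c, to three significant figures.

β = 0.571

Leg 1: γ = 1/√(1 − 0.8053²) = 1/√0.3515 = 1.687; τ_1 = 43.13/1.687 = 25.57 h.
Leg 2: speed unknown; τ_2 = 45.55/γ_2.
Total proper time: 25.57 + τ_2 = 62.96, so τ_2 = 62.96 − 25.57 = 37.39 h.
γ_2 = 45.55/37.39 = 1.218; β = √(1 − 1/γ²) = √0.3262.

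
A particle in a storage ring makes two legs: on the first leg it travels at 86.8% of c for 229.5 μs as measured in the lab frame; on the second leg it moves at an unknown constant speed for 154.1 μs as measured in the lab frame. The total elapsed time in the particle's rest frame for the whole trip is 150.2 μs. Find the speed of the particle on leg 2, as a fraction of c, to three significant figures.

β = 0.972

Leg 1: β = 0.868; γ = 1/√(1 − 0.868²) = 1/√0.2466 = 2.014; τ_1 = 229.5/2.014 = 114.0 μs.
Leg 2: speed unknown; τ_2 = 154.1/γ_2.
Total proper time: 114.0 + τ_2 = 150.2, so τ_2 = 150.2 − 114.0 = 36.24 μs.
γ_2 = 154.1/36.24 = 4.252; β = √(1 − 1/γ²) = √0.9447.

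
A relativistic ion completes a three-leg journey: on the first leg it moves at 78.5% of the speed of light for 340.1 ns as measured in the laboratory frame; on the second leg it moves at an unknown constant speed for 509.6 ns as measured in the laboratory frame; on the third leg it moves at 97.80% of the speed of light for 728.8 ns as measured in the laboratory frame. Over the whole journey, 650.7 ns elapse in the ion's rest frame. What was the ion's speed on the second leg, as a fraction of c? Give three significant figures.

Leg 1: β = 0.785; γ = 1/√(1 − 0.785²) = 1/√0.3838 = 1.614; τ_1 = 340.1/1.614 = 210.7 ns.
Leg 2: speed unknown; τ_2 = 509.6/γ_2.
Leg 3: β = 0.9780; γ = 1/√(1 − 0.9780²) = 1/√0.04352 = 4.794; τ_3 = 728.8/4.794 = 152.0 ns.
Total proper time: 210.7 + τ_2 + 152.0 = 650.7, so τ_2 = 650.7 − 362.7 = 288.0 ns.
γ_2 = 509.6/288.0 = 1.770; β = √(1 − 1/γ²) = √0.6807.

β = 0.825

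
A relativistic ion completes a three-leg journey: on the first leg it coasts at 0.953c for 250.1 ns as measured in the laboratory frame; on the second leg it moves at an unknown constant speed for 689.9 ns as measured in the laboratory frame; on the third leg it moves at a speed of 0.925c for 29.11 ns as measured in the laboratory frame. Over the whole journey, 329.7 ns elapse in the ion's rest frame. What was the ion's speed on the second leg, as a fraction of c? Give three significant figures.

β = 0.936

Leg 1: γ = 1/√(1 − 0.953²) = 1/√0.09179 = 3.301; τ_1 = 250.1/3.301 = 75.77 ns.
Leg 2: speed unknown; τ_2 = 689.9/γ_2.
Leg 3: γ = 1/√(1 − 0.925²) = 1/√0.1444 = 2.632; τ_3 = 29.11/2.632 = 11.06 ns.
Total proper time: 75.77 + τ_2 + 11.06 = 329.7, so τ_2 = 329.7 − 86.83 = 242.9 ns.
γ_2 = 689.9/242.9 = 2.841; β = √(1 − 1/γ²) = √0.8761.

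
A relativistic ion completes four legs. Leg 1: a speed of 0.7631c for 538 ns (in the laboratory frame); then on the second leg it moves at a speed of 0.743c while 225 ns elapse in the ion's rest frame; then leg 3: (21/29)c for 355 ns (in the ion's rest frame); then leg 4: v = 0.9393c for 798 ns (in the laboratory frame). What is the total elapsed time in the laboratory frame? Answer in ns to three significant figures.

Δt = 2190 ns

Leg 1: 538 ns is already measured in the laboratory frame.
Leg 2: γ = 1/√(1 − 0.743²) = 1/√0.4480 = 1.494; Δt_2 = 1.494 × 225 = 336.2 ns.
Leg 3: γ = 1/√(1 − (21/29)²) = 29/20 = 1.450; Δt_3 = 1.450 × 355 = 514.8 ns.
Leg 4: 798 ns is already measured in the laboratory frame.
Total: 538.0 + 336.2 + 514.8 + 798.0 ns.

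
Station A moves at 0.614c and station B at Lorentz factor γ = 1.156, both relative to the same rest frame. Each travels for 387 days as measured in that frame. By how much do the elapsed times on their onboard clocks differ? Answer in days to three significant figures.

A: γ = 1/√(1 − 0.614²) = 1/√0.6230 = 1.267; τ_A = 387/1.267 = 305.5 days.
B: γ = 1.156; τ_B = 387/1.156 = 334.8 days.

|τ_A − τ_B| = 29.3 days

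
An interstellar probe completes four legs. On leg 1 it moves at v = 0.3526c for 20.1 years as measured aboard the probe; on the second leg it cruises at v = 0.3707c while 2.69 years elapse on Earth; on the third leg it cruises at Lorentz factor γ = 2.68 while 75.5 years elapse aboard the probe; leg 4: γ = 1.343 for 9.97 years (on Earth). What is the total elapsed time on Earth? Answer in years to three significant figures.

Δt = 236 years

Leg 1: γ = 1/√(1 − 0.3526²) = 1/√0.8757 = 1.069; Δt_1 = 1.069 × 20.1 = 21.48 years.
Leg 2: 2.69 years is already measured on Earth.
Leg 3: γ = 2.68; Δt_3 = 2.680 × 75.5 = 202.3 years.
Leg 4: 9.97 years is already measured on Earth.
Total: 21.48 + 2.690 + 202.3 + 9.970 years.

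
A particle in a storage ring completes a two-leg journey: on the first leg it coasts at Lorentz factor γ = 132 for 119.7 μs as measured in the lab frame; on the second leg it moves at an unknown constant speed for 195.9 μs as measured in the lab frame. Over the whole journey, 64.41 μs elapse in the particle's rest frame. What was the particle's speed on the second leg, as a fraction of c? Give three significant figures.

β = 0.946

Leg 1: γ = 132; τ_1 = 119.7/132.0 = 0.9068 μs.
Leg 2: speed unknown; τ_2 = 195.9/γ_2.
Total proper time: 0.9068 + τ_2 = 64.41, so τ_2 = 64.41 − 0.9068 = 63.50 μs.
γ_2 = 195.9/63.50 = 3.085; β = √(1 − 1/γ²) = √0.8949.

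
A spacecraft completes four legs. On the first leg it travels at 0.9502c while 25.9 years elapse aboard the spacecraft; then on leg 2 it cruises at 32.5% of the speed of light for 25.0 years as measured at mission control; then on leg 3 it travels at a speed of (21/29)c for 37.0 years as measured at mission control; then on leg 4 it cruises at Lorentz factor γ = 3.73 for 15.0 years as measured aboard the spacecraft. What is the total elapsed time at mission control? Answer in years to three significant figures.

Δt = 201 years

Leg 1: γ = 1/√(1 − 0.9502²) = 1/√0.09712 = 3.209; Δt_1 = 3.209 × 25.9 = 83.11 years.
Leg 2: 25.0 years is already measured at mission control.
Leg 3: 37.0 years is already measured at mission control.
Leg 4: γ = 3.73; Δt_4 = 3.730 × 15.0 = 55.95 years.
Total: 83.11 + 25.00 + 37.00 + 55.95 years.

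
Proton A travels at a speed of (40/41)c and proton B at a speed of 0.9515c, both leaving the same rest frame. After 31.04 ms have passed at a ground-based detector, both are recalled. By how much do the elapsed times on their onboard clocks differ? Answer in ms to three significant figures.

A: γ = 1/√(1 − (40/41)²) = 41/9 ≈ 4.556; τ_A = 31.04/4.556 = 6.814 ms.
B: γ = 1/√(1 − 0.9515²) = 1/√0.09465 = 3.250; τ_B = 31.04/3.250 = 9.549 ms.

|τ_A − τ_B| = 2.74 ms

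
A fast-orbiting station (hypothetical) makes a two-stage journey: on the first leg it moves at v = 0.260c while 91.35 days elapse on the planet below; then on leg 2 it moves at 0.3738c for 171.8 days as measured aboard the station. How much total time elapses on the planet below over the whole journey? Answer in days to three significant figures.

Δt = 277 days

Leg 1: 91.35 days is already measured on the planet below.
Leg 2: γ = 1/√(1 − 0.3738²) = 1/√0.8603 = 1.078; Δt_2 = 1.078 × 171.8 = 185.2 days.
Total: 91.35 + 185.2 days.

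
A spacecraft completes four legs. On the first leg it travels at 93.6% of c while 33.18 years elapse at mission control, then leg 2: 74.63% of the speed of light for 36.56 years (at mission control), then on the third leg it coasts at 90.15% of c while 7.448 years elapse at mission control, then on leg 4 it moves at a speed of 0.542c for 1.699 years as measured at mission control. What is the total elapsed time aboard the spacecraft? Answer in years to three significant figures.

Leg 1: β = 0.936; γ = 1/√(1 − 0.936²) = 1/√0.1239 = 2.841; τ_1 = 33.18/2.841 = 11.68 years.
Leg 2: β = 0.7463; γ = 1/√(1 − 0.7463²) = 1/√0.4430 = 1.502; τ_2 = 36.56/1.502 = 24.33 years.
Leg 3: β = 0.9015; γ = 1/√(1 − 0.9015²) = 1/√0.1873 = 2.311; τ_3 = 7.448/2.311 = 3.223 years.
Leg 4: γ = 1/√(1 − 0.542²) = 1/√0.7062 = 1.190; τ_4 = 1.699/1.190 = 1.428 years.
Total: 11.68 + 24.33 + 3.223 + 1.428 years.

τ = 40.7 years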